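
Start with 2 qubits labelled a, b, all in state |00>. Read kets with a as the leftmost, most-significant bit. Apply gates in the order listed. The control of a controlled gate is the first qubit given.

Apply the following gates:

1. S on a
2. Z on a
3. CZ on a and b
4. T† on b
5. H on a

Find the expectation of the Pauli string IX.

In the final state, IX has expectation 0.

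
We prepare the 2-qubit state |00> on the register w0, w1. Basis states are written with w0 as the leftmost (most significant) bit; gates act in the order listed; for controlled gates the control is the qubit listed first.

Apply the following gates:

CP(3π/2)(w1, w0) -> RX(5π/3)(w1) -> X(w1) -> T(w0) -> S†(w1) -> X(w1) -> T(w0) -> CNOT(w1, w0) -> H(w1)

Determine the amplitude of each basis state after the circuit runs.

After the circuit, the state carries amplitude sqrt(6)*I/4 on |00>, sqrt(6)*I/4 on |01>, -sqrt(2)*I/4 on |10>, sqrt(2)*I/4 on |11>.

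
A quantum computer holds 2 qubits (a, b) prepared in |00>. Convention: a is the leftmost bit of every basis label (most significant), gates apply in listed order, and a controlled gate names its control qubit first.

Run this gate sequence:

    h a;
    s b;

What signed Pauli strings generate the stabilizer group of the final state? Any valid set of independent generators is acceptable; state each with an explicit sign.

The stabilizer group can be generated by +XI, +IZ, among other valid generating sets.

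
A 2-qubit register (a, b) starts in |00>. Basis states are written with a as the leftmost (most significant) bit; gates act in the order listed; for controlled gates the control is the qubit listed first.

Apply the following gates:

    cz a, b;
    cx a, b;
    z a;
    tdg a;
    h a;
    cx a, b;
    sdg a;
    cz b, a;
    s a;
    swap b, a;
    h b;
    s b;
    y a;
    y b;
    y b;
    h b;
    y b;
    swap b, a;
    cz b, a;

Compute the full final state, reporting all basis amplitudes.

The resulting statevector has amplitude sqrt(2)*(1 + I)/4 on |00>, sqrt(2)*(1 - I)/4 on |01>, sqrt(2)*(-1 + I)/4 on |10>, sqrt(2)*(1 + I)/4 on |11>.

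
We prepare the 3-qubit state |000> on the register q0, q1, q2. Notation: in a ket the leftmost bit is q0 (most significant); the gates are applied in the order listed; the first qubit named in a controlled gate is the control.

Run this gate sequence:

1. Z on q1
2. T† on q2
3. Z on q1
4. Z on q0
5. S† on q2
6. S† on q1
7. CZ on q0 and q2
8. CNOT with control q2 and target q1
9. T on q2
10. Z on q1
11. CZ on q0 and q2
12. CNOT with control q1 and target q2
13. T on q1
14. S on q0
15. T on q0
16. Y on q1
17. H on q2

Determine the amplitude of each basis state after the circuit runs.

The final amplitudes are sqrt(2)*I/2 on |010>, sqrt(2)*I/2 on |011>, and 0 on every other basis state.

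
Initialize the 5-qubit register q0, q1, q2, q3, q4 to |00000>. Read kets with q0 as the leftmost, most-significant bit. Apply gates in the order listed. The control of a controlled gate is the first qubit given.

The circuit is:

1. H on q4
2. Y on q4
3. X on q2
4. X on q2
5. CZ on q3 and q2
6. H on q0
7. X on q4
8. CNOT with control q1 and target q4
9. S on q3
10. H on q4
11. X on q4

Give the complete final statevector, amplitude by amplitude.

After the circuit, the state carries amplitude sqrt(2)*I/2 on |00000>, sqrt(2)*I/2 on |10000>, and 0 on every other basis state. Key observation: the block from step 3 through step 4 cancels to the identity and can be dropped.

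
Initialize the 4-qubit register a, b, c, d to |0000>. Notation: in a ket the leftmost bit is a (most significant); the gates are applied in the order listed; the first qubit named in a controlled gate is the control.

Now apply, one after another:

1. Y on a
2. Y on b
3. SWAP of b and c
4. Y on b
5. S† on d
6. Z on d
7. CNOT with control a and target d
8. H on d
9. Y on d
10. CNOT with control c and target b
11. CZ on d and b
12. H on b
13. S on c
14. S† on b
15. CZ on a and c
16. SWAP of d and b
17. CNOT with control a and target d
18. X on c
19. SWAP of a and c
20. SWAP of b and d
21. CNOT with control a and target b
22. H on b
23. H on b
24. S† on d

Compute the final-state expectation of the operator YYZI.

In the final state, YYZI has expectation 0.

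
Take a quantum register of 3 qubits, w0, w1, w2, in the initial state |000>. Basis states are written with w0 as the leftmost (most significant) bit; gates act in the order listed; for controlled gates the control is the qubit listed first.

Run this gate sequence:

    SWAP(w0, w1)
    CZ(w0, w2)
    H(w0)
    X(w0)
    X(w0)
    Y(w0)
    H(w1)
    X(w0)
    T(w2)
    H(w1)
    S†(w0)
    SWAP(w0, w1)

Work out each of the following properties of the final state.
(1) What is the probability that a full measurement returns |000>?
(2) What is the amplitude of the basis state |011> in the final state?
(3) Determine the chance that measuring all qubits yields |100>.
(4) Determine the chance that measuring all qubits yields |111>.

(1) The probability of measuring |000> is 1/2.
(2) |011> carries amplitude 0 in the final state.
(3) The probability of measuring |100> is 0.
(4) Outcome |111> occurs with probability 0.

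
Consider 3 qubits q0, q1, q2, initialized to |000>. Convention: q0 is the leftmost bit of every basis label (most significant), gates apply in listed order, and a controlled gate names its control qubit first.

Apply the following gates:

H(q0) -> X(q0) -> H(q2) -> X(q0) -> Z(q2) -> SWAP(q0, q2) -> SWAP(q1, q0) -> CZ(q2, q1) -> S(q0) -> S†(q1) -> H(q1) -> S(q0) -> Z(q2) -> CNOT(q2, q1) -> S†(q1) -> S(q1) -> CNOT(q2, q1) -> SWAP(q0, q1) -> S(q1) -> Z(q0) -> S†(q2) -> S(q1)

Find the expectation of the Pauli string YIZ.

In the final state, YIZ has expectation 1. Key observation: the block from step 14 through step 17 cancels to the identity and can be dropped.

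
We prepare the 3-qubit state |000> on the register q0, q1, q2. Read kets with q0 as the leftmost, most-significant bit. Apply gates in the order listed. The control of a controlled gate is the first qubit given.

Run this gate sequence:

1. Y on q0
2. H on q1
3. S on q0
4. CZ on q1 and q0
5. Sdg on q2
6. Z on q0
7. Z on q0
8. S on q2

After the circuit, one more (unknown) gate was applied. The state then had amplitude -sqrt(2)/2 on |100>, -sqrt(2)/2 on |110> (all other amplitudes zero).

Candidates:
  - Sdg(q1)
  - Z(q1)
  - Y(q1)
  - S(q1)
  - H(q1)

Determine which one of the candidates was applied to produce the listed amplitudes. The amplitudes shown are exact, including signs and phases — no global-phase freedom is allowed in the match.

It was Z(q1) that produced the state shown.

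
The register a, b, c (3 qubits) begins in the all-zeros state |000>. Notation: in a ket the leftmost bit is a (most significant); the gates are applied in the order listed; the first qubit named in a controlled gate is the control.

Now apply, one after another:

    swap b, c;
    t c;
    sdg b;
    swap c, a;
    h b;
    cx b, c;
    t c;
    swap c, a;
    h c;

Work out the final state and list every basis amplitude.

After the circuit, the state carries amplitude 1/2 on |000>, 1/2 on |001>, 0 on |010>, 0 on |011>, 0 on |100>, 0 on |101>, exp(I*pi/4)/2 on |110>, exp(I*pi/4)/2 on |111>.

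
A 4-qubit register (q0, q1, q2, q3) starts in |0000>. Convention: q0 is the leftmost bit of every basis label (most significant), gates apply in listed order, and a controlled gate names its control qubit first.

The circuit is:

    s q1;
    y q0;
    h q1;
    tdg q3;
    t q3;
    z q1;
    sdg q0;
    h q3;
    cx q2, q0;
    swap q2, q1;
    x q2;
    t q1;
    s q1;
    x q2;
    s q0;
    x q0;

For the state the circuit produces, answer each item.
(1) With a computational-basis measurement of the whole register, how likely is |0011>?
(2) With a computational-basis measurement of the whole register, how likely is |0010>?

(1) A full measurement returns |0011> with probability 1/4.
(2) The probability of measuring |0010> is 1/4.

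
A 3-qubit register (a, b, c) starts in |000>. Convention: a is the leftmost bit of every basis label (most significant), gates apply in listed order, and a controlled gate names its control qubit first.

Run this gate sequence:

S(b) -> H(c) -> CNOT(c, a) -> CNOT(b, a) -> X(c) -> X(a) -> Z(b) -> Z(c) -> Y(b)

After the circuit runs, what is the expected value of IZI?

The observable IZI averages to -1.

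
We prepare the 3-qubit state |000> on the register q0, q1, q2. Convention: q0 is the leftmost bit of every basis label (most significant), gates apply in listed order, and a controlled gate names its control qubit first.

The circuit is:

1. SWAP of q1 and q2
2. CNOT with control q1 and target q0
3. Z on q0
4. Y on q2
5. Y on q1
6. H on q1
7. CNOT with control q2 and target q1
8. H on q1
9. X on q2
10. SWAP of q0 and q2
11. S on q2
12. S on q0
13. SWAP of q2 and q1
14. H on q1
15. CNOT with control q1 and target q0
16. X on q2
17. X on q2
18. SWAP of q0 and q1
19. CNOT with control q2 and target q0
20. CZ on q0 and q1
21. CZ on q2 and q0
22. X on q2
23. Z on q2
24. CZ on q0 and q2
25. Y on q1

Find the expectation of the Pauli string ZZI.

In the final state, ZZI has expectation 1. Key observation: steps 16-17 multiply out to the identity, so the circuit reduces to the remaining gates.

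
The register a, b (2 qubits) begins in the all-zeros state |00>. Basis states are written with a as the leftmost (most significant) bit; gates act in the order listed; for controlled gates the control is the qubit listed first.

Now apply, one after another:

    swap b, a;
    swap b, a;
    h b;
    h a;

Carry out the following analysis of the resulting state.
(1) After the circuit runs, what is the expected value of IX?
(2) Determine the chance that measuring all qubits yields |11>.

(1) In the final state, IX has expectation 1. Key observation: steps 1-2 multiply out to the identity, so the circuit reduces to the remaining gates.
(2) The probability of measuring |11> is 1/4.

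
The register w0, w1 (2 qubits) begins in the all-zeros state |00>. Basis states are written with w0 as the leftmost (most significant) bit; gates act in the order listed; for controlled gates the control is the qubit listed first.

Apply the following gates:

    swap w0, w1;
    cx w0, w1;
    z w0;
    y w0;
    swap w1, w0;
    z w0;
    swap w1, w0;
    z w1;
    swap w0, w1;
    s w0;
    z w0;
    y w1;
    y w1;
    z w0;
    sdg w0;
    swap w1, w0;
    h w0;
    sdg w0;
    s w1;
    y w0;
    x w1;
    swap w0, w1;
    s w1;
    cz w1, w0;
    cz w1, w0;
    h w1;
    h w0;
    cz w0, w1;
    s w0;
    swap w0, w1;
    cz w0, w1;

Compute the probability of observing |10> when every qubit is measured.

The probability of measuring |10> is 1/2. Key observation: the block from step 10 through step 15 cancels to the identity and can be dropped.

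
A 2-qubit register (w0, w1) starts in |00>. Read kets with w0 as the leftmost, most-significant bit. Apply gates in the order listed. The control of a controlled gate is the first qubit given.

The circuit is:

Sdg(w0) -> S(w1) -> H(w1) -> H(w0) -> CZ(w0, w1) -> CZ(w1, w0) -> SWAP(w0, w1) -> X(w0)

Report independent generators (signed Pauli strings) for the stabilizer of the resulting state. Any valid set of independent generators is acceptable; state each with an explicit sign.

The stabilizer group can be generated by +XI, +IX, among other valid generating sets.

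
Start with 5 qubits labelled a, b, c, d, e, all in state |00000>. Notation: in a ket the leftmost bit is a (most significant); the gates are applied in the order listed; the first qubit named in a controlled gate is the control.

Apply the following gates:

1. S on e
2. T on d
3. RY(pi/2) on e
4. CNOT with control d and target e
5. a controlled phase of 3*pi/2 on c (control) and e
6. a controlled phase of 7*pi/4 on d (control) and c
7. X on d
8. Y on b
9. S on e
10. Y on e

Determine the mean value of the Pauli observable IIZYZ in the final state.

The expectation value of IIZYZ is 0.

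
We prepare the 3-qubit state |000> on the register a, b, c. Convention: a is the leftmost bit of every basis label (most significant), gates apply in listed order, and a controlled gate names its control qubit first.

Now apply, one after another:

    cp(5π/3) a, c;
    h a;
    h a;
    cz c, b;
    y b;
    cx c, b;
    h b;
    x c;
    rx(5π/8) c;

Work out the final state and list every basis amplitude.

The resulting statevector has amplitude sqrt(2)*sin(5*pi/16)/2 on |000>, sqrt(2)*I*cos(5*pi/16)/2 on |001>, -sqrt(2)*sin(5*pi/16)/2 on |010>, -sqrt(2)*I*cos(5*pi/16)/2 on |011>, 0 on |100>, 0 on |101>, 0 on |110>, 0 on |111>. Key observation: the block from step 2 through step 3 cancels to the identity and can be dropped.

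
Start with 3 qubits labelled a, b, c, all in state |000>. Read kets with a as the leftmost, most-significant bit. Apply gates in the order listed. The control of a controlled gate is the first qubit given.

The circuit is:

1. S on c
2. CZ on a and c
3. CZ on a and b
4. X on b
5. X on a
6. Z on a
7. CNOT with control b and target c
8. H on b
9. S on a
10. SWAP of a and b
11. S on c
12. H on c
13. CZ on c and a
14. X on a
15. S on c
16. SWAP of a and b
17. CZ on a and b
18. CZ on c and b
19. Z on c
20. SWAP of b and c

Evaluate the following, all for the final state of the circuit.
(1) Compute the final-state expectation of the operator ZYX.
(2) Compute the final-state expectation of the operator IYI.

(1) The observable ZYX averages to 1.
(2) The observable IYI averages to -1.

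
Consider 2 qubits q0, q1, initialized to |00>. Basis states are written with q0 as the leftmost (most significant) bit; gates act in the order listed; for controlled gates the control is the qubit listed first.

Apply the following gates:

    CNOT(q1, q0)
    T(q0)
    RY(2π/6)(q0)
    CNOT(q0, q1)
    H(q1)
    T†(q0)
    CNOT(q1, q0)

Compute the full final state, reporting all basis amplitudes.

After the circuit, the state carries amplitude sqrt(6)/4 on |00>, sqrt(2)*exp(3*I*pi/4)/4 on |01>, -sqrt(2)*exp(3*I*pi/4)/4 on |10>, sqrt(6)/4 on |11>.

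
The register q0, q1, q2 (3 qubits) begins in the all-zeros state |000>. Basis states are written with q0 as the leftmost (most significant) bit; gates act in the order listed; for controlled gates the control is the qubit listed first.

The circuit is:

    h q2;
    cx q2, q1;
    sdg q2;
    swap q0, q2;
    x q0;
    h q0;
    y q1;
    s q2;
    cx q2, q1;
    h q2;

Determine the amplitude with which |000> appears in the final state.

|000> carries amplitude -sqrt(2)/4 in the final state.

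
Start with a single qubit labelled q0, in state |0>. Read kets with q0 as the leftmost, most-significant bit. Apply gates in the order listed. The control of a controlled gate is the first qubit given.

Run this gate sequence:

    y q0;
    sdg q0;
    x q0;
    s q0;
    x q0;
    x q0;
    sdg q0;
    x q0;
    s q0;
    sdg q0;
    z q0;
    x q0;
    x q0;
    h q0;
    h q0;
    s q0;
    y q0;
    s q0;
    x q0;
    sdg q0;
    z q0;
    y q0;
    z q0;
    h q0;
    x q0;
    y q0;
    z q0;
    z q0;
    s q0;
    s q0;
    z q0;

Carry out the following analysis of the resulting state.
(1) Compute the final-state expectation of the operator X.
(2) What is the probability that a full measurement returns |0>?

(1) The expectation value of X is -1. Key observation: the block from step 2 through step 9 cancels to the identity and can be dropped.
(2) Outcome |0> occurs with probability 1/2.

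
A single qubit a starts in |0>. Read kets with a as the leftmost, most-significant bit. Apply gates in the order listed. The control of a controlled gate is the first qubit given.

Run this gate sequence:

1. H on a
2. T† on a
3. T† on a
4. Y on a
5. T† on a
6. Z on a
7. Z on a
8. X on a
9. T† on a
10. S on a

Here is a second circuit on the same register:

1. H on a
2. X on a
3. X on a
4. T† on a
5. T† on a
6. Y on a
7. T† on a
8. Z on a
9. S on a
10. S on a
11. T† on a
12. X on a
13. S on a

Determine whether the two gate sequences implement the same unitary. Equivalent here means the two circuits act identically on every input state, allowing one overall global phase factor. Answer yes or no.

No — the two circuits implement different unitaries, even allowing a global phase.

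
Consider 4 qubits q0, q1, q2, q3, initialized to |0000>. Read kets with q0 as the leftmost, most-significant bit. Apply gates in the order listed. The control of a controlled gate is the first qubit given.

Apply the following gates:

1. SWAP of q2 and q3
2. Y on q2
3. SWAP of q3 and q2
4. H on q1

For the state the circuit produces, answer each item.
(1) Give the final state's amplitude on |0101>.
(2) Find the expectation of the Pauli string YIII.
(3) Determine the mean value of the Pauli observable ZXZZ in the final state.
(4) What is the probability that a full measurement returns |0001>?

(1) The final state's coefficient on |0101> equals sqrt(2)*I/2.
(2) The observable YIII averages to 0.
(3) In the final state, ZXZZ has expectation -1.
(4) Outcome |0001> occurs with probability 1/2.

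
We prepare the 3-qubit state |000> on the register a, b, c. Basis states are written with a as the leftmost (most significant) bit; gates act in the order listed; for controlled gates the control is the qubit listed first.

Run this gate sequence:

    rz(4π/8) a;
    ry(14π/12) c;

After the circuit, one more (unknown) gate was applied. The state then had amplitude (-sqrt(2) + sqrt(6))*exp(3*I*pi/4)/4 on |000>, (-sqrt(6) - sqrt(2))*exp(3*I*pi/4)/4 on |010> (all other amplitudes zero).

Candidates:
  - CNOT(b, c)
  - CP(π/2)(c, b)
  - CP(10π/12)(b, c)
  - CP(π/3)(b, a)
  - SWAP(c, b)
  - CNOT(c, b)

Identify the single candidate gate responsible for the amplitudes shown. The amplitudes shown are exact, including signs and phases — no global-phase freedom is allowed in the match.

The unique candidate consistent with the amplitudes is SWAP(c, b).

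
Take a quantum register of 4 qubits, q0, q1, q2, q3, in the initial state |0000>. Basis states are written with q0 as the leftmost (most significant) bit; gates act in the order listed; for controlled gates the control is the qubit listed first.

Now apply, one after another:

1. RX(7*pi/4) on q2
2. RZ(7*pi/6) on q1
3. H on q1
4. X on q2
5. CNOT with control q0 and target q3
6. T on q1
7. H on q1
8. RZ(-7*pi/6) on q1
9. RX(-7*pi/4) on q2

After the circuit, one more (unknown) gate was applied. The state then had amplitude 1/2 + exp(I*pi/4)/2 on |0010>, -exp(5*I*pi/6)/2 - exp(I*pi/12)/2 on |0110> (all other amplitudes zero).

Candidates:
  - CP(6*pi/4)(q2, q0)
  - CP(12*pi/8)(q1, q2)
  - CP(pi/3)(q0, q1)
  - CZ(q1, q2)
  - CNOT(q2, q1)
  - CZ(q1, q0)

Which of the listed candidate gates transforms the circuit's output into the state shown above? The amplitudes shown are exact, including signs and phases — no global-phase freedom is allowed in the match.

The applied gate was CZ(q1, q2).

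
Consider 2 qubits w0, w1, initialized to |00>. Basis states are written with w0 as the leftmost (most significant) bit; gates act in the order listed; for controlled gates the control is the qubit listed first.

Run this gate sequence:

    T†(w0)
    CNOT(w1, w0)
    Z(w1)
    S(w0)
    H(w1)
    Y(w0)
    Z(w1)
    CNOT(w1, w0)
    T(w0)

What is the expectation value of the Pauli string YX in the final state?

The observable YX averages to -sqrt(2)/2.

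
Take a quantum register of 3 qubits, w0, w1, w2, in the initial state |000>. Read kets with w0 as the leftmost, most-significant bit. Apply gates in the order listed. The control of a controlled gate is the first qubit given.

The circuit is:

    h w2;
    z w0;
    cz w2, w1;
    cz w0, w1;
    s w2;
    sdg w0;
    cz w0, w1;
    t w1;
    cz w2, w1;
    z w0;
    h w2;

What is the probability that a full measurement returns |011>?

The probability of measuring |011> is 0.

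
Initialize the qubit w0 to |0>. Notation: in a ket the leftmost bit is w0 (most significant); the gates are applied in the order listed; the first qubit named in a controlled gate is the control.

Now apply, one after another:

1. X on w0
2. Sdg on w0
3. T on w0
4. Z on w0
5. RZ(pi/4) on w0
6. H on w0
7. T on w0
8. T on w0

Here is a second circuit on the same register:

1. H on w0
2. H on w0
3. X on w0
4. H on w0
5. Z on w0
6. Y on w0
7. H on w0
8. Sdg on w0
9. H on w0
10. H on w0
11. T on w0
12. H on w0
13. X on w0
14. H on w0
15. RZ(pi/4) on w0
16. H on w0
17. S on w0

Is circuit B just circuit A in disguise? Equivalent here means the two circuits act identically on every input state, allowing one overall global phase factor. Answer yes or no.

No: there is an input state on which the two circuits produce genuinely different outputs (not merely differing by a phase).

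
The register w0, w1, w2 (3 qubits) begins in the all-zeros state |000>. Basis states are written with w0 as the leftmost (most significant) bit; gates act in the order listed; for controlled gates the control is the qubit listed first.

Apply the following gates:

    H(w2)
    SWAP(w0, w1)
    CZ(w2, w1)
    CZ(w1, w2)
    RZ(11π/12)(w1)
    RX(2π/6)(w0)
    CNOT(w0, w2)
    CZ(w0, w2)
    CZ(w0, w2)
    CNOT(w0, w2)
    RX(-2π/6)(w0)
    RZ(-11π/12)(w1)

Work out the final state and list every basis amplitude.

The resulting statevector has amplitude sqrt(2)/2 on |000>, sqrt(2)/2 on |001>, and 0 on every other basis state. Key observation: gates 5-12 undo each other exactly, leaving only the rest of the circuit to track.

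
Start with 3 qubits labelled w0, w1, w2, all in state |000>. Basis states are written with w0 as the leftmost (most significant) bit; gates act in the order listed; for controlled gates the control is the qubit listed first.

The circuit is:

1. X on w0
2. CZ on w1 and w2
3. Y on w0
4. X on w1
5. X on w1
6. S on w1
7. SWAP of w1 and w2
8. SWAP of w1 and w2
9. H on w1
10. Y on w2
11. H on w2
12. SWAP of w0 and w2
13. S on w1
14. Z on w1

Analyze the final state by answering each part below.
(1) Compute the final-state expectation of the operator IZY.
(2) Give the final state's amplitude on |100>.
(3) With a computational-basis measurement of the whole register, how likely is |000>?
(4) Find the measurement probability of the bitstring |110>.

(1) The observable IZY averages to 0. Key observation: gates 7-8 undo each other exactly, leaving only the rest of the circuit to track.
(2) The final state's coefficient on |100> equals -1/2.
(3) The probability of measuring |000> is 1/4.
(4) Outcome |110> occurs with probability 1/4.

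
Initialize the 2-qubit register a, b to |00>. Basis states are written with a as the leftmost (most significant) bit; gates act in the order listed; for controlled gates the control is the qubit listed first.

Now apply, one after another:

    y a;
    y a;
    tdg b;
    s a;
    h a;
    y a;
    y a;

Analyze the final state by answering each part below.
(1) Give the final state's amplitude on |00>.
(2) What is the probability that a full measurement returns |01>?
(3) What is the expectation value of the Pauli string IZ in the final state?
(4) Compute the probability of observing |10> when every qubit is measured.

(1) |00> carries amplitude sqrt(2)/2 in the final state.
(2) Outcome |01> occurs with probability 0.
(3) In the final state, IZ has expectation 1.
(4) A full measurement returns |10> with probability 1/2.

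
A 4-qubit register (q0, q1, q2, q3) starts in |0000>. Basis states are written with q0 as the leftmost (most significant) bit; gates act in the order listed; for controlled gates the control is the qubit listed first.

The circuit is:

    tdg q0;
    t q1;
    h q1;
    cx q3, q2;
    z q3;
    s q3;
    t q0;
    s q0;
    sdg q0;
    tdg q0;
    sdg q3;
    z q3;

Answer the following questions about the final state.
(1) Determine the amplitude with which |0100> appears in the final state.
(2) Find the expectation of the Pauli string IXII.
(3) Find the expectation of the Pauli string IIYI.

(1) The amplitude on |0100> is sqrt(2)/2. Key observation: steps 5-12 multiply out to the identity, so the circuit reduces to the remaining gates.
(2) In the final state, IXII has expectation 1.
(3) The expectation value of IIYI is 0.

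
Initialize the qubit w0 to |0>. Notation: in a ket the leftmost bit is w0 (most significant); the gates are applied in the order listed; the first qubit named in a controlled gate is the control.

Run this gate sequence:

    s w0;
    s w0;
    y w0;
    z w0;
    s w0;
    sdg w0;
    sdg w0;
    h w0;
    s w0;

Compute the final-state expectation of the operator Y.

The expectation value of Y is -1.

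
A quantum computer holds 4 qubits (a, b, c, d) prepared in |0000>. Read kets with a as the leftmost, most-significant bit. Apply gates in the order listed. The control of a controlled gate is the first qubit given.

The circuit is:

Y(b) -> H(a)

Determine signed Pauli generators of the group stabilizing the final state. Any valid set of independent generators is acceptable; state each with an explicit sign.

The final state is stabilized by the group generated by +XIII, -IZII, +IIZI, +IIIZ; other independent generating sets are equally valid.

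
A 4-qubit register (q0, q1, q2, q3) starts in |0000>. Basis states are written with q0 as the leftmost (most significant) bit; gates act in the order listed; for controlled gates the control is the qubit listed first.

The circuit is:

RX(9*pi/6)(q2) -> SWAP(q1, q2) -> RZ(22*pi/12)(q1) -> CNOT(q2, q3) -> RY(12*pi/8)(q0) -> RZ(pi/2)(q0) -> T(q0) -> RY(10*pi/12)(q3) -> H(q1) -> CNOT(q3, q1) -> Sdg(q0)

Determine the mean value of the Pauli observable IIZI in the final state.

The observable IIZI averages to 1.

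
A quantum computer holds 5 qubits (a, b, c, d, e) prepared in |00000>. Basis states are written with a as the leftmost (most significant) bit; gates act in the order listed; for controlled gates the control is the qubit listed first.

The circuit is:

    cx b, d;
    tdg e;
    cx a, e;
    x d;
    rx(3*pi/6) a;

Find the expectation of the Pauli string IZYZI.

In the final state, IZYZI has expectation 0.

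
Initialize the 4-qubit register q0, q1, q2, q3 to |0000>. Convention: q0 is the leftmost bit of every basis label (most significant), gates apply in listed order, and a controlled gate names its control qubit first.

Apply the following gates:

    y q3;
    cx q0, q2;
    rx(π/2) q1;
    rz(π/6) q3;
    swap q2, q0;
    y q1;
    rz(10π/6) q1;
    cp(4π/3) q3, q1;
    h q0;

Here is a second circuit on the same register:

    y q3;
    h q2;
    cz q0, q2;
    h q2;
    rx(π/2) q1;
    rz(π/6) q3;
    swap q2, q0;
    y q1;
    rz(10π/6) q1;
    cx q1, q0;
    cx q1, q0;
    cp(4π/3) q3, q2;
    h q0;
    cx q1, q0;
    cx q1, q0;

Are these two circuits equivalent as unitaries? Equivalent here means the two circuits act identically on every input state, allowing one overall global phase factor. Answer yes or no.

No — the two circuits implement different unitaries, even allowing a global phase.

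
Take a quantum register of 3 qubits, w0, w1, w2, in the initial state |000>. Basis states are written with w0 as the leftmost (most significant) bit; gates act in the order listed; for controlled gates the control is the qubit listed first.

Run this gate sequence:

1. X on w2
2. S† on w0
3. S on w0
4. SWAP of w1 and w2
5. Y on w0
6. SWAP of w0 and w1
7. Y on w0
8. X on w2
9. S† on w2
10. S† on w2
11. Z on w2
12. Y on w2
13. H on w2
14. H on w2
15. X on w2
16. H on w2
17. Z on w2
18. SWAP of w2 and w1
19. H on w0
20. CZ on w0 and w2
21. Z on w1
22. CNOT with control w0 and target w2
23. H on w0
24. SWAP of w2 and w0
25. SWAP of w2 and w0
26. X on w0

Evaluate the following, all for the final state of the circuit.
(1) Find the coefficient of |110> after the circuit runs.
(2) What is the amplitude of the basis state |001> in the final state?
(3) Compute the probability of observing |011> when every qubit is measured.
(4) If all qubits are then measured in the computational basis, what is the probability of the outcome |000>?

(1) The amplitude on |110> is -sqrt(2)*I/4. Key observation: the block from step 14 through step 17 cancels to the identity and can be dropped.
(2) The amplitude on |001> is -sqrt(2)*I/4.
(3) A full measurement returns |011> with probability 1/8.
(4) The probability of measuring |000> is 1/8.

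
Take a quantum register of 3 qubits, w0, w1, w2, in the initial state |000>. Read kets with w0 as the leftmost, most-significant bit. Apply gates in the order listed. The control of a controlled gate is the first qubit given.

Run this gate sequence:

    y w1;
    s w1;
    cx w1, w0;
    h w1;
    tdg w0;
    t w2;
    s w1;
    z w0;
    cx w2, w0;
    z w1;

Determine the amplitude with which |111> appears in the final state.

|111> carries amplitude 0 in the final state.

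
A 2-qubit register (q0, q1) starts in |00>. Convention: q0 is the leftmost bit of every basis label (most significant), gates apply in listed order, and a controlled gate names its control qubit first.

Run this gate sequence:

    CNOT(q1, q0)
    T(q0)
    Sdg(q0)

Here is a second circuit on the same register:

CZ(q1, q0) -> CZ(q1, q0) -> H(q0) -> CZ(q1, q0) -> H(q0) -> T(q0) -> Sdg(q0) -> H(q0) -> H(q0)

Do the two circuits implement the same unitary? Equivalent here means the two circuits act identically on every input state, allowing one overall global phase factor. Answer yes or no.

Yes — the two circuits implement the same unitary up to a global phase.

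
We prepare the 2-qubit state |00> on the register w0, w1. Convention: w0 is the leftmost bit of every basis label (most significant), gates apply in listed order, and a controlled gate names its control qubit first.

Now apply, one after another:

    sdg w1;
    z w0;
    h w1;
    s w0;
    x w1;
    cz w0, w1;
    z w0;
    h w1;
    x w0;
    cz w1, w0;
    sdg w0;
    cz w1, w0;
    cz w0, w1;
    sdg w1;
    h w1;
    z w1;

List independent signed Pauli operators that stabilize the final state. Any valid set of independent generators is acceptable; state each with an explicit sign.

The final state is stabilized by the group generated by -IX, -ZI; other independent generating sets are equally valid.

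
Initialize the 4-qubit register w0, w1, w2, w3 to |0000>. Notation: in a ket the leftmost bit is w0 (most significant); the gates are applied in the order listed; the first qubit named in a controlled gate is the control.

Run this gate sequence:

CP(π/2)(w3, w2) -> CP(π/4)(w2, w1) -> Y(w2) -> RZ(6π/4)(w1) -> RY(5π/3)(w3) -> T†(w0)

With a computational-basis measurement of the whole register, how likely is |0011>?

Outcome |0011> occurs with probability 1/4.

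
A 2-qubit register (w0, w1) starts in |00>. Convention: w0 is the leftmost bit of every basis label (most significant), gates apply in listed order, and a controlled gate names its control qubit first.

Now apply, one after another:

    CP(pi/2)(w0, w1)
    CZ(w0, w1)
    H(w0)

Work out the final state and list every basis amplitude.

The final amplitudes are sqrt(2)/2 on |00>, 0 on |01>, sqrt(2)/2 on |10>, 0 on |11>.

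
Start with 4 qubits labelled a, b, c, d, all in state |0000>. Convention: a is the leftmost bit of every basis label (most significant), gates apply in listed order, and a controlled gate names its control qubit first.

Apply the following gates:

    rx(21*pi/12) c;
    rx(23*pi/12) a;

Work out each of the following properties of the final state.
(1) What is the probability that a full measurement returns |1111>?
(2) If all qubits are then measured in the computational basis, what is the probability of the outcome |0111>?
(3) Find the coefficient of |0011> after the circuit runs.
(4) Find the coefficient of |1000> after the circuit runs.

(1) A full measurement returns |1111> with probability 0.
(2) The probability of measuring |0111> is 0.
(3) |0011> carries amplitude 0 in the final state.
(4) |1000> carries amplitude I*(-sqrt(6) + sqrt(2) + 2)/8 in the final state.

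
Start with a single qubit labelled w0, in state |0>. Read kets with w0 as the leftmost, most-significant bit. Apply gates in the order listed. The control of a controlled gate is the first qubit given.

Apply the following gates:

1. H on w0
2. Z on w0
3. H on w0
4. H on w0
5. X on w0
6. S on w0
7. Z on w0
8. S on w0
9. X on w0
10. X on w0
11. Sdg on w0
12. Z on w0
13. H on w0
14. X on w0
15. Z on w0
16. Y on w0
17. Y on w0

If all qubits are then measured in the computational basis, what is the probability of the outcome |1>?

The probability of measuring |1> is 1/2. Key observation: the block from step 7 through step 12 cancels to the identity and can be dropped.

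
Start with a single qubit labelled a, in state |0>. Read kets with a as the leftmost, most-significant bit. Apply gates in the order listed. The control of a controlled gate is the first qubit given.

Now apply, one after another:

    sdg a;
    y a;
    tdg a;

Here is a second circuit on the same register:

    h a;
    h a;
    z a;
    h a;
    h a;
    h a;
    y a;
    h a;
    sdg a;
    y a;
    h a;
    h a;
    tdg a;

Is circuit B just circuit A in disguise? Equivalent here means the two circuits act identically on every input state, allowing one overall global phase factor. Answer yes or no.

No — the two circuits implement different unitaries, even allowing a global phase.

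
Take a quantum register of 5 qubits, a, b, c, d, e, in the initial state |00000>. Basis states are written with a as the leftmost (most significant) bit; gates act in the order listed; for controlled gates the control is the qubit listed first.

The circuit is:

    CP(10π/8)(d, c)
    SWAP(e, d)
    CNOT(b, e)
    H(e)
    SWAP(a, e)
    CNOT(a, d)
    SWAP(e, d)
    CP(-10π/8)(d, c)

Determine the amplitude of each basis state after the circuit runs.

The resulting statevector has amplitude sqrt(2)/2 on |00000>, sqrt(2)/2 on |10001>, and 0 on every other basis state.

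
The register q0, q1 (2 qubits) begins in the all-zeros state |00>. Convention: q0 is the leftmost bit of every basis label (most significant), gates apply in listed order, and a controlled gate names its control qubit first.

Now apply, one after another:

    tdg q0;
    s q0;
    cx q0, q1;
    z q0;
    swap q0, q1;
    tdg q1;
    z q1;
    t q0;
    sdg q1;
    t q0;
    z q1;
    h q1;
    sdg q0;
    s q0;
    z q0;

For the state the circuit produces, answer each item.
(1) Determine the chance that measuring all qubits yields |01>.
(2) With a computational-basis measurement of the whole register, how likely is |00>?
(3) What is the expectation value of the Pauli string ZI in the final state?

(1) Outcome |01> occurs with probability 1/2.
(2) Outcome |00> occurs with probability 1/2.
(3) The expectation value of ZI is 1.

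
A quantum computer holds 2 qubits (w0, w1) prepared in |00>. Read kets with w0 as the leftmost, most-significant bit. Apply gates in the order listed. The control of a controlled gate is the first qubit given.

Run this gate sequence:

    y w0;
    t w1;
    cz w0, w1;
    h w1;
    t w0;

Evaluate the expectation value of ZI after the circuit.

In the final state, ZI has expectation -1.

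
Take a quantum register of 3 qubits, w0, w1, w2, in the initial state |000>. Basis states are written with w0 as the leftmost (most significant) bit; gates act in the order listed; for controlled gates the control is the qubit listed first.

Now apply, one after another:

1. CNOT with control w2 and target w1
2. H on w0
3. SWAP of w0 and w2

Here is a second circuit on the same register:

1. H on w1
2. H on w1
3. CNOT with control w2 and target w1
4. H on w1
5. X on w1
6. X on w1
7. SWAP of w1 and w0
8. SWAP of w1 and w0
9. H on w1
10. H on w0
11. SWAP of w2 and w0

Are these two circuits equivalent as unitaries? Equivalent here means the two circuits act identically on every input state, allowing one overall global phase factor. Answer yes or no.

Yes, they are equivalent — the unitaries differ by at most a global phase.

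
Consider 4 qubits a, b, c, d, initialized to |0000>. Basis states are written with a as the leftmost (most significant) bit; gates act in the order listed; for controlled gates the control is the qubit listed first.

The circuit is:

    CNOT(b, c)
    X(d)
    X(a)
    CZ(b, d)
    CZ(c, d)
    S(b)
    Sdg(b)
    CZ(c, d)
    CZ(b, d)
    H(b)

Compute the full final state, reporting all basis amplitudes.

After the circuit, the state carries amplitude sqrt(2)/2 on |1001>, sqrt(2)/2 on |1101>, and 0 on every other basis state. Key observation: the block from step 4 through step 9 cancels to the identity and can be dropped.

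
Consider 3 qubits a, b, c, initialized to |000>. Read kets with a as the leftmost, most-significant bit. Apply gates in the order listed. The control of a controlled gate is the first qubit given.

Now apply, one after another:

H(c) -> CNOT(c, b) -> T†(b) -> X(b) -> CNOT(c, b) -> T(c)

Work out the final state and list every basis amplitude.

The final amplitudes are sqrt(2)/2 on |010>, sqrt(2)/2 on |011>, and 0 on every other basis state.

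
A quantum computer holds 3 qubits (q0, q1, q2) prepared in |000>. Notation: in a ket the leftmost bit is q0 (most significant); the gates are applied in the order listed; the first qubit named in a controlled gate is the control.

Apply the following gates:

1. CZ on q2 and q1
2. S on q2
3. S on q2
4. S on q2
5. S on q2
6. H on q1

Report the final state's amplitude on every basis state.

The resulting statevector has amplitude sqrt(2)/2 on |000>, sqrt(2)/2 on |010>, and 0 on every other basis state. Key observation: steps 2-5 multiply out to the identity, so the circuit reduces to the remaining gates.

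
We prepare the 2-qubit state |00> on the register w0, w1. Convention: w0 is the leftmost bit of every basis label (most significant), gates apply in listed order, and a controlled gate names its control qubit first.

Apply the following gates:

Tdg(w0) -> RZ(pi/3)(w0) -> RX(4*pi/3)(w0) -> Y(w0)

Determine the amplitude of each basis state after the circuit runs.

The resulting statevector has amplitude sqrt(3)*exp(5*I*pi/6)/2 on |00>, 0 on |01>, -exp(I*pi/3)/2 on |10>, 0 on |11>.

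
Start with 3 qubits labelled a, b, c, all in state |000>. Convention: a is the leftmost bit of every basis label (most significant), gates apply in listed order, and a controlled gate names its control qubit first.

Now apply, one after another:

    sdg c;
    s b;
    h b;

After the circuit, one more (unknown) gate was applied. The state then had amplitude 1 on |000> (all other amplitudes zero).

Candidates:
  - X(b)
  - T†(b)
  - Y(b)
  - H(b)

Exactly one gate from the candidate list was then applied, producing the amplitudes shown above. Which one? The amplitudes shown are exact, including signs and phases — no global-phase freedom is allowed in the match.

The applied gate was H(b).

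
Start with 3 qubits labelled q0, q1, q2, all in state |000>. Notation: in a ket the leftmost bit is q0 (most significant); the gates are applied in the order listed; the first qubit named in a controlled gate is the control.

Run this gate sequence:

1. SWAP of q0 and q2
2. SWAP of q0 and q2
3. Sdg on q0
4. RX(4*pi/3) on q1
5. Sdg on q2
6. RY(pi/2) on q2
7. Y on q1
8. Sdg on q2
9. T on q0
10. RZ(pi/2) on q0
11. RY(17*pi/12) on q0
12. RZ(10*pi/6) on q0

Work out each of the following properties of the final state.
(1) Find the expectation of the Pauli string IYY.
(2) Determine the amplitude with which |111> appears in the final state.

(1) In the final state, IYY has expectation -sqrt(3)/2. Key observation: gates 1-2 undo each other exactly, leaving only the rest of the circuit to track.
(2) |111> carries amplitude (-sqrt(2*sqrt(2) + 4)/16 - sqrt(12 - 6*sqrt(2))/16)*exp(7*I*pi/12) in the final state.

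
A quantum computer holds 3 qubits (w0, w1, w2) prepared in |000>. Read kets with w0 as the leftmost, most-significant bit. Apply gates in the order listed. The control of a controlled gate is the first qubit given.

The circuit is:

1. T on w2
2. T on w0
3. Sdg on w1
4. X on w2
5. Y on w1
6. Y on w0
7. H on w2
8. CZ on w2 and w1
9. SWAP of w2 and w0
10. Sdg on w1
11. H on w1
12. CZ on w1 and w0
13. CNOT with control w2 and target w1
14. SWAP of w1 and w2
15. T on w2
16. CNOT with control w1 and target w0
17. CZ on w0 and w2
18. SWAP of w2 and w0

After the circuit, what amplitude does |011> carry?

|011> carries amplitude -I/2 in the final state.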